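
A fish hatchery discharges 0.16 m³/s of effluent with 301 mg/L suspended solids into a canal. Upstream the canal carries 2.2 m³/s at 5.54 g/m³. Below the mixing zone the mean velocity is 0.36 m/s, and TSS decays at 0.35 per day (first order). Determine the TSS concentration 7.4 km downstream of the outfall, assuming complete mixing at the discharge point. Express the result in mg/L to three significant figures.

23.5 mg/L

After complete mixing, C₀ = (0.16·301 + 2.2·5.54) / 2.36 = 25.57 mg/L.
Travel time t = 7400 m / 0.36 m/s = 2.056e+04 s = 0.2379 d.
C = 25.57·exp(−0.35·0.2379) = 25.57·0.9201 = 23.53 mg/L.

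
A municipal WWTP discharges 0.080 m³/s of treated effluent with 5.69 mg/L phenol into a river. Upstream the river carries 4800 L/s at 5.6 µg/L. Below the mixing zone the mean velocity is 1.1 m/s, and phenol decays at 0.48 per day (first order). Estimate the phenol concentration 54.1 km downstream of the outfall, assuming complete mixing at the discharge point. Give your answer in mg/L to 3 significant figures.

0.0752 mg/L

4800 L/s = 4.8 m³/s.
5.6 µg/L = 0.0056 mg/L.
After complete mixing, C₀ = (0.08·5.69 + 4.8·0.0056) / 4.88 = 0.09879 mg/L.
Travel time t = 5.41e+04 m / 1.1 m/s = 4.918e+04 s = 0.5692 d.
C = 0.09879·exp(−0.48·0.5692) = 0.09879·0.7609 = 0.07517 mg/L.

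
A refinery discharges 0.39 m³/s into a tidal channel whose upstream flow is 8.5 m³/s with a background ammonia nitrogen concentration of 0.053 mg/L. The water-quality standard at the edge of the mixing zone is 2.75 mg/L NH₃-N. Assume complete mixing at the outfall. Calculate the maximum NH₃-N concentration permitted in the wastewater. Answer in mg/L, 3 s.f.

61.5 mg/L

Mass balance: 2.75·8.89 = 0.39·Cₑ + 8.5·0.053.
Cₑ = (24.45 − 0.4505) / 0.39 = 61.53 mg/L.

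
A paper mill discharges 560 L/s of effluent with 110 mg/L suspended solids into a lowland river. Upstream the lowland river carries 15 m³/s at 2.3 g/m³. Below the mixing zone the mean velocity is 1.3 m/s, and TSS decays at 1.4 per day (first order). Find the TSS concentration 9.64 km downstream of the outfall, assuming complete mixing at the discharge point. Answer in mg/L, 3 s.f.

560 L/s = 0.56 m³/s.
After complete mixing, C₀ = (0.56·110 + 15·2.3) / 15.56 = 6.176 mg/L.
Travel time t = 9640 m / 1.3 m/s = 7415 s = 0.08583 d.
C = 6.176·exp(−1.4·0.08583) = 6.176·0.8868 = 5.477 mg/L.

5.48 mg/L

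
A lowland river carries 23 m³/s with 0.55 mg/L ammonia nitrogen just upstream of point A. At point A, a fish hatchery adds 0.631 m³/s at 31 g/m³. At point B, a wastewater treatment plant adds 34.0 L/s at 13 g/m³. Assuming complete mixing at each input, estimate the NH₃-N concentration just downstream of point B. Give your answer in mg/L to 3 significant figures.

1.38 mg/L

After input A: C = (23·0.55 + 0.631·31) / 23.63 = 1.363 mg/L.
34.0 L/s = 0.034 m³/s.
After input B: C = (23.63·1.363 + 0.034·13) / 23.66 = 1.38 mg/L.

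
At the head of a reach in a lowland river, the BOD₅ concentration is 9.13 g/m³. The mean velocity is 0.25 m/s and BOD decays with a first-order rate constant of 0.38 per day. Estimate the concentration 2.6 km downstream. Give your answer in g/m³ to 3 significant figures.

8.72 g/m³

Travel time t = 2.6 km / 0.25 m/s = 2600/0.25 = 1.04e+04 s = 0.1204 d.
First-order decay: C = 9.13·exp(−0.38·0.1204) = 9.13·0.9553 = 8.722 g/m³.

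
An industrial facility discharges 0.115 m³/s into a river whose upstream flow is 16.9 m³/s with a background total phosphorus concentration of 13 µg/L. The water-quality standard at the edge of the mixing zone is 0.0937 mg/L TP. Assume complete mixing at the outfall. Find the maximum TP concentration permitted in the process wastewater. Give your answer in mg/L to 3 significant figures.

12.0 mg/L

13 µg/L = 0.013 mg/L.
Mass balance: 0.0937·17.01 = 0.115·Cₑ + 16.9·0.013.
Cₑ = (1.594 − 0.2197) / 0.115 = 11.95 mg/L.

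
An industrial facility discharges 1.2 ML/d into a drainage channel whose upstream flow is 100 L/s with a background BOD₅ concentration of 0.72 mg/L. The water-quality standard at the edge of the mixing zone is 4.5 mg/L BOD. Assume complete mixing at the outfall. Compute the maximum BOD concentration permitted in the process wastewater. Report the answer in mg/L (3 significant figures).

1.2 ML/d = 0.01389 m³/s.
100 L/s = 0.1 m³/s.
Mass balance: 4.5·0.1139 = 0.01389·Cₑ + 0.1·0.72.
Cₑ = (0.5125 − 0.072) / 0.01389 = 31.72 mg/L.

31.7 mg/L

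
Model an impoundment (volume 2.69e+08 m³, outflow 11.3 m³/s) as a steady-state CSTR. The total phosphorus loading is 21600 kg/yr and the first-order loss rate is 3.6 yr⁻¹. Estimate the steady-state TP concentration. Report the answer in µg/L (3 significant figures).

Outflow Q = 11.3 m³/s × 3.156e+07 s/yr = 3.566e+08 m³/yr.
Steady-state CSTR mass balance: W = Q·C + k·V·C, so C = W/(Q + kV).
Q + kV = 3.566e+08 + 3.6·2.69e+08 = 1.325e+09 m³/yr.
C = 21600/1.325e+09 = 1.63e-05 kg/m³ = 0.0163 mg/L = 16.3 µg/L.

16.3 µg/L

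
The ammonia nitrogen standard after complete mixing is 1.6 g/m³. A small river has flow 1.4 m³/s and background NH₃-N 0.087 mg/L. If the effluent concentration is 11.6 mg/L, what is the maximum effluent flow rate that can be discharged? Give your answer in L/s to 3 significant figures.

212 L/s

Mass balance at complete mixing: C_std·(Q_w + Q_r) = Q_w·C_e + Q_r·C_b.
Rearranging, Q_w = Q_r·(C_std − C_b)/(C_e − C_std) = 1.4·(1.6 − 0.087) / (11.6 − 1.6) = 0.2118 m³/s.
= 211.8 L/s.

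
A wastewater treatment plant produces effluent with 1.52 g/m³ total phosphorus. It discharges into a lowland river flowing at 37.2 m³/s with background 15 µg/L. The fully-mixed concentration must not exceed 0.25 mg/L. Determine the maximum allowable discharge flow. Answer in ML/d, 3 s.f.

15 µg/L = 0.015 mg/L.
Mass balance at complete mixing: C_std·(Q_w + Q_r) = Q_w·C_e + Q_r·C_b.
Rearranging, Q_w = Q_r·(C_std − C_b)/(C_e − C_std) = 37.2·(0.25 − 0.015) / (1.52 − 0.25) = 6.883 m³/s.
= 594.7 ML/d.

595 ML/d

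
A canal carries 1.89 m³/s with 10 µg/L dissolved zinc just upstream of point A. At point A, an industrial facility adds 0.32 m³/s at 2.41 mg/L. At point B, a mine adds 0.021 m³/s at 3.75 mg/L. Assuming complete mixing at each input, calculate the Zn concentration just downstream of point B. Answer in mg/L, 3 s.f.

0.389 mg/L

10 µg/L = 0.01 mg/L.
After input A: C = (1.89·0.01 + 0.32·2.41) / 2.21 = 0.3575 mg/L.
After input B: C = (2.21·0.3575 + 0.021·3.75) / 2.231 = 0.3894 mg/L.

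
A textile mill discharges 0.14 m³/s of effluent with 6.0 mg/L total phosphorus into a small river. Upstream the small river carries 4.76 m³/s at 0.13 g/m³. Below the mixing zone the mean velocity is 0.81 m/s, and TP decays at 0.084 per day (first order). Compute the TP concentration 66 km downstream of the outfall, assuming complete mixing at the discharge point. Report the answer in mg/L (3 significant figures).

0.275 mg/L

After complete mixing, C₀ = (0.14·6 + 4.76·0.13) / 4.9 = 0.2977 mg/L.
Travel time t = 6.6e+04 m / 0.81 m/s = 8.148e+04 s = 0.9431 d.
C = 0.2977·exp(−0.084·0.9431) = 0.2977·0.9238 = 0.275 mg/L.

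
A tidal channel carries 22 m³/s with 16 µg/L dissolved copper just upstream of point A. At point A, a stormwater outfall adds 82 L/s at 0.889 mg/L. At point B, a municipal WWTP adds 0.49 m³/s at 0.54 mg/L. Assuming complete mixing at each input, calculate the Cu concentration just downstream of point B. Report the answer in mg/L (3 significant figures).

0.0305 mg/L

16 µg/L = 0.016 mg/L.
82 L/s = 0.082 m³/s.
After input A: C = (22·0.016 + 0.082·0.889) / 22.08 = 0.01924 mg/L.
After input B: C = (22.08·0.01924 + 0.49·0.54) / 22.57 = 0.03055 mg/L.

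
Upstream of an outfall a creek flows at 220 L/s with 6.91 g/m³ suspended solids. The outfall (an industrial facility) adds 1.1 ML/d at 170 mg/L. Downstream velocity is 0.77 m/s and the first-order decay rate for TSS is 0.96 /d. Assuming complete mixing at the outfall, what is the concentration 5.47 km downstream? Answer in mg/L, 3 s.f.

1.1 ML/d = 0.01273 m³/s.
220 L/s = 0.22 m³/s.
After complete mixing, C₀ = (0.01273·170 + 0.22·6.91) / 0.2327 = 15.83 mg/L.
Travel time t = 5470 m / 0.77 m/s = 7104 s = 0.08222 d.
C = 15.83·exp(−0.96·0.08222) = 15.83·0.9241 = 14.63 mg/L.

14.6 mg/L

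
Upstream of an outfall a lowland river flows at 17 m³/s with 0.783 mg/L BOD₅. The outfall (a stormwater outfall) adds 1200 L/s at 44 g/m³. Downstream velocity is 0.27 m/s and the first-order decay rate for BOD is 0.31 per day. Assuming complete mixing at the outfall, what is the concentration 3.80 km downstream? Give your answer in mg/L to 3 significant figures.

3.45 mg/L

1200 L/s = 1.2 m³/s.
After complete mixing, C₀ = (1.2·44 + 17·0.783) / 18.2 = 3.632 mg/L.
Travel time t = 3800 m / 0.27 m/s = 1.407e+04 s = 0.1629 d.
C = 3.632·exp(−0.31·0.1629) = 3.632·0.9508 = 3.454 mg/L.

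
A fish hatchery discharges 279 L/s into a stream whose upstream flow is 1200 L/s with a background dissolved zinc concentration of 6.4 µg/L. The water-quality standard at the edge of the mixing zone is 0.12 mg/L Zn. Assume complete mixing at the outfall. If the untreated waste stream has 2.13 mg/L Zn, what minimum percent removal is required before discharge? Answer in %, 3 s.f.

279 L/s = 0.279 m³/s.
1200 L/s = 1.2 m³/s.
6.4 µg/L = 0.0064 mg/L.
Mass balance: 0.12·1.479 = 0.279·Cₑ + 1.2·0.0064.
Cₑ = (0.1775 − 0.00768) / 0.279 = 0.6086 mg/L.
Required removal = 1 − 0.6086/2.13 = 71.43 %.

71.4 %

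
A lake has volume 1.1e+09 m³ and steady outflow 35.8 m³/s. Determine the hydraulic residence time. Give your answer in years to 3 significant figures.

0.974 yr

Q = 35.8 m³/s × 3.156e+07 s/yr = 1.13e+09 m³/yr.
Hydraulic residence time τ = V/Q = 1.1e+09/1.13e+09 = 0.9737 yr.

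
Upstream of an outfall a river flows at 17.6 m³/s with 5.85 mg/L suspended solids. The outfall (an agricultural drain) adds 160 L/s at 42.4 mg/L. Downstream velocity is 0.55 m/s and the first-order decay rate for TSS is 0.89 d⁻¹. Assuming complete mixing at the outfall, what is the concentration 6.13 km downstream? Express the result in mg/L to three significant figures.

5.51 mg/L

160 L/s = 0.16 m³/s.
After complete mixing, C₀ = (0.16·42.4 + 17.6·5.85) / 17.76 = 6.179 mg/L.
Travel time t = 6130 m / 0.55 m/s = 1.115e+04 s = 0.129 d.
C = 6.179·exp(−0.89·0.129) = 6.179·0.8915 = 5.509 mg/L.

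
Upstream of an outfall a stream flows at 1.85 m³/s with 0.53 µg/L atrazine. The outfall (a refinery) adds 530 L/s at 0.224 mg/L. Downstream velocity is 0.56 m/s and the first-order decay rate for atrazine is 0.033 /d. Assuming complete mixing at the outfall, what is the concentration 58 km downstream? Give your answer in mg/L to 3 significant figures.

0.0483 mg/L

530 L/s = 0.53 m³/s.
0.53 µg/L = 0.00053 mg/L.
After complete mixing, C₀ = (0.53·0.224 + 1.85·0.00053) / 2.38 = 0.05029 mg/L.
Travel time t = 5.8e+04 m / 0.56 m/s = 1.036e+05 s = 1.199 d.
C = 0.05029·exp(−0.033·1.199) = 0.05029·0.9612 = 0.04834 mg/L.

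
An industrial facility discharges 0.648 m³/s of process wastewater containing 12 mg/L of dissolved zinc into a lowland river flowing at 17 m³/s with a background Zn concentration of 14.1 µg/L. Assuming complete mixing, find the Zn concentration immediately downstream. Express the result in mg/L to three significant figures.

14.1 µg/L = 0.0141 mg/L.
Conservation of mass across the mixing zone: C = (0.648·12 + 17·0.0141) / (0.648 + 17) = 8.016/17.65 = 0.4542 mg/L.

0.454 mg/L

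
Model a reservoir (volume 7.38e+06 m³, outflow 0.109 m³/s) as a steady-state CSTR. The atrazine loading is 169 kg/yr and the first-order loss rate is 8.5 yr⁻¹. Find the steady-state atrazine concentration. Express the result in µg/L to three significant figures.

2.55 µg/L

Outflow Q = 0.109 m³/s × 3.156e+07 s/yr = 3.44e+06 m³/yr.
Steady-state CSTR mass balance: W = Q·C + k·V·C, so C = W/(Q + kV).
Q + kV = 3.44e+06 + 8.5·7.38e+06 = 6.617e+07 m³/yr.
C = 169/6.617e+07 = 2.554e-06 kg/m³ = 0.002554 mg/L = 2.554 µg/L.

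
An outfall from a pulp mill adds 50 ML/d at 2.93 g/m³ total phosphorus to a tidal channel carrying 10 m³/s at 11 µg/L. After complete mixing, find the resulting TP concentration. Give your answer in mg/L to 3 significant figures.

0.171 mg/L

50 ML/d = 0.5787 m³/s.
11 µg/L = 0.011 mg/L.
By mass balance at complete mixing, C = (0.5787·2.93 + 10·0.011) / (0.5787 + 10) = 1.806/10.58 = 0.1707 mg/L.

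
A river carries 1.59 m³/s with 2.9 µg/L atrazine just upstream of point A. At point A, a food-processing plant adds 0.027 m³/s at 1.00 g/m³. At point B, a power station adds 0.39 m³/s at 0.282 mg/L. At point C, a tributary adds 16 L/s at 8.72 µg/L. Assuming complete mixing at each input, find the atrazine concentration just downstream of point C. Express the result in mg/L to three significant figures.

2.9 µg/L = 0.0029 mg/L.
After input A: C = (1.59·0.0029 + 0.027·1) / 1.617 = 0.01955 mg/L.
After input B: C = (1.617·0.01955 + 0.39·0.282) / 2.007 = 0.07055 mg/L.
16 L/s = 0.016 m³/s.
8.72 µg/L = 0.00872 mg/L.
After input C: C = (2.007·0.07055 + 0.016·0.00872) / 2.023 = 0.07006 mg/L.

0.0701 mg/L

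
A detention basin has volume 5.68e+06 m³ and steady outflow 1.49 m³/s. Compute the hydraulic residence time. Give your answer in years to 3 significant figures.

0.121 yr

Q = 1.49 m³/s × 3.156e+07 s/yr = 4.702e+07 m³/yr.
Hydraulic residence time τ = V/Q = 5.68e+06/4.702e+07 = 0.1208 yr.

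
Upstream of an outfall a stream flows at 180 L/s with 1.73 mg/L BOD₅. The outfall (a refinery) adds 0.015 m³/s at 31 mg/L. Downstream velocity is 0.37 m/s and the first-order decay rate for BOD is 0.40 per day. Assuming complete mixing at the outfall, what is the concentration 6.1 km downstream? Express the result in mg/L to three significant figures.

3.69 mg/L

180 L/s = 0.18 m³/s.
After complete mixing, C₀ = (0.015·31 + 0.18·1.73) / 0.195 = 3.982 mg/L.
Travel time t = 6100 m / 0.37 m/s = 1.649e+04 s = 0.1908 d.
C = 3.982·exp(−0.40·0.1908) = 3.982·0.9265 = 3.689 mg/L.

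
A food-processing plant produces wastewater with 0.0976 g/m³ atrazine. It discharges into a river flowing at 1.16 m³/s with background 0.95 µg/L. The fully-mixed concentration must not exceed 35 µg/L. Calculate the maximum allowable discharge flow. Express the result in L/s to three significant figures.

631 L/s

0.95 µg/L = 0.00095 mg/L.
35 µg/L = 0.035 mg/L.
Mass balance at complete mixing: C_std·(Q_w + Q_r) = Q_w·C_e + Q_r·C_b.
Rearranging, Q_w = Q_r·(C_std − C_b)/(C_e − C_std) = 1.16·(0.035 − 0.00095) / (0.0976 − 0.035) = 0.631 m³/s.
= 631 L/s.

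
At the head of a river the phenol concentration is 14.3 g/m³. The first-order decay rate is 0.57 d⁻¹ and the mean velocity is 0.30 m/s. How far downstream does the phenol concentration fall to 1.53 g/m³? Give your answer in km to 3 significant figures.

From C = C₀·e^(−kt), t = ln(C₀/C)/k = ln(14.3/1.53)/0.57 = 2.235/0.57 = 3.921 d.
Distance = v·t = 0.30 m/s × 3.388e+05 s = 1.016e+05 m = 101.6 km.

102 km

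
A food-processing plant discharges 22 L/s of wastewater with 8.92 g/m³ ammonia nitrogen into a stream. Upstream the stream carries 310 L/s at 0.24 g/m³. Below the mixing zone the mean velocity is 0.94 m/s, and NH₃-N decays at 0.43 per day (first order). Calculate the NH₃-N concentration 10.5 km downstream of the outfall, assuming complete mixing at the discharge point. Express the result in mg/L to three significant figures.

0.771 mg/L

22 L/s = 0.022 m³/s.
310 L/s = 0.31 m³/s.
After complete mixing, C₀ = (0.022·8.92 + 0.31·0.24) / 0.332 = 0.8152 mg/L.
Travel time t = 1.05e+04 m / 0.94 m/s = 1.117e+04 s = 0.1293 d.
C = 0.8152·exp(−0.43·0.1293) = 0.8152·0.9459 = 0.7711 mg/L.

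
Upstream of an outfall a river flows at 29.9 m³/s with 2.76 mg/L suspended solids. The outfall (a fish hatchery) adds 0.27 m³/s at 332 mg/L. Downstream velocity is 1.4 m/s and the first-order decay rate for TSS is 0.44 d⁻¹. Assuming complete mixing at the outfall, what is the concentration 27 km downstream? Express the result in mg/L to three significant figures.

After complete mixing, C₀ = (0.27·332 + 29.9·2.76) / 30.17 = 5.706 mg/L.
Travel time t = 2.7e+04 m / 1.4 m/s = 1.929e+04 s = 0.2232 d.
C = 5.706·exp(−0.44·0.2232) = 5.706·0.9065 = 5.173 mg/L.

5.17 mg/L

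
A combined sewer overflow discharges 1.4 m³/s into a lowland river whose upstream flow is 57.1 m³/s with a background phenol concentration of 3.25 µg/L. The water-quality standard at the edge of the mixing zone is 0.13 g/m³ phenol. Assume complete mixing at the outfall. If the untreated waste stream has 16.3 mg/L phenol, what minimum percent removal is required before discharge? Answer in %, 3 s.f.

67.5 %

3.25 µg/L = 0.00325 mg/L.
Mass balance: 0.13·58.5 = 1.4·Cₑ + 57.1·0.00325.
Cₑ = (7.605 − 0.1856) / 1.4 = 5.3 mg/L.
Required removal = 1 − 5.3/16.3 = 67.49 %.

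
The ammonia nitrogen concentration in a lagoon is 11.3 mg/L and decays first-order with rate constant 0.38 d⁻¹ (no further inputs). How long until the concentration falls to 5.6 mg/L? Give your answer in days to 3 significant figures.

t = ln(C₀/C)/k = ln(11.3/5.6)/0.38 = 0.702/0.38 = 1.847 d.

1.85 d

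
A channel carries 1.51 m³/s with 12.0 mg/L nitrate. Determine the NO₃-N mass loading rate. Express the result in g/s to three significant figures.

18.1 g/s

Mass flux = Q·C = 1.51 m³/s × 12 g/m³ = 18.12 g/s.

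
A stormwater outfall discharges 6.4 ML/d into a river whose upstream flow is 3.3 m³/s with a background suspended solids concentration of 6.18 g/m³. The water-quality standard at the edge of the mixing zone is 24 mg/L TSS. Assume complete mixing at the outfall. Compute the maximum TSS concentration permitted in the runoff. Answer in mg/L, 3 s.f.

818 mg/L

6.4 ML/d = 0.07407 m³/s.
Mass balance: 24·3.374 = 0.07407·Cₑ + 3.3·6.18.
Cₑ = (80.98 − 20.39) / 0.07407 = 817.9 mg/L.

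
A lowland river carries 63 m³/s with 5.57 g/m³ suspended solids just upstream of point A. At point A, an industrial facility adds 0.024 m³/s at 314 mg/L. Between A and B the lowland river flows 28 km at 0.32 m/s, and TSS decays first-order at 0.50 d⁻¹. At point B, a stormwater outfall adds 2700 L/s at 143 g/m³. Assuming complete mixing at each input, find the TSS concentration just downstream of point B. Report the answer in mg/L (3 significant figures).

9.16 mg/L

After input A: C = (63·5.57 + 0.024·314) / 63.02 = 5.687 mg/L.
Over the 28 km reach to input B (t = 8.75e+04 s = 1.013 d), decay gives C = 5.687·exp(−0.50·1.013) = 3.428 mg/L.
2700 L/s = 2.7 m³/s.
After input B: C = (63.02·3.428 + 2.7·143) / 65.72 = 9.161 mg/L.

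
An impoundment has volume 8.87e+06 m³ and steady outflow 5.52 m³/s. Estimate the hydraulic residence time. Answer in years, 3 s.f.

0.0509 yr

Q = 5.52 m³/s × 3.156e+07 s/yr = 1.742e+08 m³/yr.
Hydraulic residence time τ = V/Q = 8.87e+06/1.742e+08 = 0.05092 yr.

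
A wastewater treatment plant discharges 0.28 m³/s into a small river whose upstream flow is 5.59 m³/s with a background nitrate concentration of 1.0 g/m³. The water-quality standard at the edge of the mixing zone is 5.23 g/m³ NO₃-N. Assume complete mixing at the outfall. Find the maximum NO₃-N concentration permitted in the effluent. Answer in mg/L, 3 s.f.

89.7 mg/L

Mass balance: 5.23·5.87 = 0.28·Cₑ + 5.59·1.
Cₑ = (30.7 − 5.59) / 0.28 = 89.68 mg/L.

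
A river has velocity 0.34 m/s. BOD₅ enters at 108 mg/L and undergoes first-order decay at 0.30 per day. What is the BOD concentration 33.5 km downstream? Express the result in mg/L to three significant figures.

Travel time t = 33.5 km / 0.34 m/s = 3.35e+04/0.34 = 9.853e+04 s = 1.14 d.
First-order decay: C = 108·exp(−0.30·1.14) = 108·0.7103 = 76.71 mg/L.

76.7 mg/L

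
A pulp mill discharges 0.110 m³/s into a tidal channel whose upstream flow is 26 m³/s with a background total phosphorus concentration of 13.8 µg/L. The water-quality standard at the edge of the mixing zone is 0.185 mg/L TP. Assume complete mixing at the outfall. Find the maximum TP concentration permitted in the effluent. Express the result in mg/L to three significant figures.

13.8 µg/L = 0.0138 mg/L.
Mass balance: 0.185·26.11 = 0.11·Cₑ + 26·0.0138.
Cₑ = (4.83 − 0.3588) / 0.11 = 40.65 mg/L.

40.7 mg/L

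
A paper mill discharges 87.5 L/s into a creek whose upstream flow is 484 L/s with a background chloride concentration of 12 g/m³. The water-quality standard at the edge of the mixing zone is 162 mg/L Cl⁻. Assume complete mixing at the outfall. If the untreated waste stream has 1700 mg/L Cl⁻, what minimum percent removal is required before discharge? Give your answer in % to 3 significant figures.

41.7 %

87.5 L/s = 0.0875 m³/s.
484 L/s = 0.484 m³/s.
Mass balance: 162·0.5715 = 0.0875·Cₑ + 0.484·12.
Cₑ = (92.58 − 5.808) / 0.0875 = 991.7 mg/L.
Required removal = 1 − 991.7/1700 = 41.66 %.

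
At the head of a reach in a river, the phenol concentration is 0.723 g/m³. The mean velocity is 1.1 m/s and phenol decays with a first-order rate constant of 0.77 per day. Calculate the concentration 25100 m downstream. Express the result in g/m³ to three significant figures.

0.590 g/m³

Travel time t = 25100 m / 1.1 m/s = 2.51e+04/1.1 = 2.282e+04 s = 0.2641 d.
First-order decay: C = 0.723·exp(−0.77·0.2641) = 0.723·0.816 = 0.59 g/m³.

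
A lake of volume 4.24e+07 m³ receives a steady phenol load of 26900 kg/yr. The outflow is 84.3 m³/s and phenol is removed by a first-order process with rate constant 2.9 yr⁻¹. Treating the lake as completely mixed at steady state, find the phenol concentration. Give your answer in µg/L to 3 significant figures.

Outflow Q = 84.3 m³/s × 3.156e+07 s/yr = 2.66e+09 m³/yr.
Steady-state CSTR mass balance: W = Q·C + k·V·C, so C = W/(Q + kV).
Q + kV = 2.66e+09 + 2.9·4.24e+07 = 2.783e+09 m³/yr.
C = 26900/2.783e+09 = 9.665e-06 kg/m³ = 0.009665 mg/L = 9.665 µg/L.

9.66 µg/L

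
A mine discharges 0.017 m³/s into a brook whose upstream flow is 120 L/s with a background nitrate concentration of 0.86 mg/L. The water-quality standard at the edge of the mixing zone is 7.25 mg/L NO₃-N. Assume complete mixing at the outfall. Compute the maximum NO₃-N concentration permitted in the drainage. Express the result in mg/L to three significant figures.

52.4 mg/L

120 L/s = 0.12 m³/s.
Mass balance: 7.25·0.137 = 0.017·Cₑ + 0.12·0.86.
Cₑ = (0.9933 − 0.1032) / 0.017 = 52.36 mg/L.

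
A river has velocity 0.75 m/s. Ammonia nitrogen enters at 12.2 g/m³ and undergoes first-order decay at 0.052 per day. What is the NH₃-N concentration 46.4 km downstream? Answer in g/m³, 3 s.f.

11.8 g/m³

Travel time t = 46.4 km / 0.75 m/s = 4.64e+04/0.75 = 6.187e+04 s = 0.716 d.
First-order decay: C = 12.2·exp(−0.052·0.716) = 12.2·0.9635 = 11.75 g/m³.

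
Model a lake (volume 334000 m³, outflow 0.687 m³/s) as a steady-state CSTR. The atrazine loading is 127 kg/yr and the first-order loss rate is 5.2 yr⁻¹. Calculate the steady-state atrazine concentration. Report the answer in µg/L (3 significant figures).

5.42 µg/L

Outflow Q = 0.687 m³/s × 3.156e+07 s/yr = 2.168e+07 m³/yr.
Steady-state CSTR mass balance: W = Q·C + k·V·C, so C = W/(Q + kV).
Q + kV = 2.168e+07 + 5.2·334000 = 2.342e+07 m³/yr.
C = 127/2.342e+07 = 5.423e-06 kg/m³ = 0.005423 mg/L = 5.423 µg/L.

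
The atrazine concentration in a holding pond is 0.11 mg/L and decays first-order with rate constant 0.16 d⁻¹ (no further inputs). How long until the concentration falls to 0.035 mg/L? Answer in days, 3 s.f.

7.16 d

t = ln(C₀/C)/k = ln(0.11/0.035)/0.16 = 1.145/0.16 = 7.157 d.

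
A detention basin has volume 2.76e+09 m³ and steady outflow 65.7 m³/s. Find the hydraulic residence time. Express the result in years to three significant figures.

Q = 65.7 m³/s × 3.156e+07 s/yr = 2.073e+09 m³/yr.
Hydraulic residence time τ = V/Q = 2.76e+09/2.073e+09 = 1.331 yr.

1.33 yr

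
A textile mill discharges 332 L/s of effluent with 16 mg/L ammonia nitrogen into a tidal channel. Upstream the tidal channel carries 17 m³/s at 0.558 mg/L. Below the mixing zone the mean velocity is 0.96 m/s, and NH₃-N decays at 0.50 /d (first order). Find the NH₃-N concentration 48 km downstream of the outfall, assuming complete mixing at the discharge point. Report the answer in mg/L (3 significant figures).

332 L/s = 0.332 m³/s.
After complete mixing, C₀ = (0.332·16 + 17·0.558) / 17.33 = 0.8538 mg/L.
Travel time t = 4.8e+04 m / 0.96 m/s = 5e+04 s = 0.5787 d.
C = 0.8538·exp(−0.50·0.5787) = 0.8538·0.7487 = 0.6393 mg/L.

0.639 mg/L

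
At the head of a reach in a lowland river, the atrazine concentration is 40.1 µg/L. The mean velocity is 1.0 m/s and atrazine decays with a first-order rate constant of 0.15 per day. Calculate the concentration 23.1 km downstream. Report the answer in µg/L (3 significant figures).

38.5 µg/L

Travel time t = 23.1 km / 1.0 m/s = 2.31e+04/1.0 = 2.31e+04 s = 0.2674 d.
First-order decay: C = 40.1·exp(−0.15·0.2674) = 40.1·0.9607 = 38.52 µg/L.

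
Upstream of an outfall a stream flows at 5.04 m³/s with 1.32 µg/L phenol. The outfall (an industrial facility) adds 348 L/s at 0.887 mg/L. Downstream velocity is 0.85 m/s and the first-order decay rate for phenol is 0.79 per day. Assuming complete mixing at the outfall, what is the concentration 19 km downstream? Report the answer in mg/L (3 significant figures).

348 L/s = 0.348 m³/s.
1.32 µg/L = 0.00132 mg/L.
After complete mixing, C₀ = (0.348·0.887 + 5.04·0.00132) / 5.388 = 0.05852 mg/L.
Travel time t = 1.9e+04 m / 0.85 m/s = 2.235e+04 s = 0.2587 d.
C = 0.05852·exp(−0.79·0.2587) = 0.05852·0.8151 = 0.04771 mg/L.

0.0477 mg/L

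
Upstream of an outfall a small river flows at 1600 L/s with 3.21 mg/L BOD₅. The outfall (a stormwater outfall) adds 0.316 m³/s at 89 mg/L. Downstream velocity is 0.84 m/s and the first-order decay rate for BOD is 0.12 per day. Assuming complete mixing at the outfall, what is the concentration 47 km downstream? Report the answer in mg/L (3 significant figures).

16.1 mg/L

1600 L/s = 1.6 m³/s.
After complete mixing, C₀ = (0.316·89 + 1.6·3.21) / 1.916 = 17.36 mg/L.
Travel time t = 4.7e+04 m / 0.84 m/s = 5.595e+04 s = 0.6476 d.
C = 17.36·exp(−0.12·0.6476) = 17.36·0.9252 = 16.06 mg/L.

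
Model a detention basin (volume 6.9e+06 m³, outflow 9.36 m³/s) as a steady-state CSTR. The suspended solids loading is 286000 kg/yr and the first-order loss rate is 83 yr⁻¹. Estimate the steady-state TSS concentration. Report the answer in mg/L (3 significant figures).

Outflow Q = 9.36 m³/s × 3.156e+07 s/yr = 2.954e+08 m³/yr.
Steady-state CSTR mass balance: W = Q·C + k·V·C, so C = W/(Q + kV).
Q + kV = 2.954e+08 + 83·6.9e+06 = 8.681e+08 m³/yr.
C = 286000/8.681e+08 = 0.0003295 kg/m³ = 0.3295 mg/L.

0.329 mg/L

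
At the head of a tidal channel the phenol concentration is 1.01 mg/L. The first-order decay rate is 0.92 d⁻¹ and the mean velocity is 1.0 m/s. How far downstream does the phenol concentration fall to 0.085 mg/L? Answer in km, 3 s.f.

From C = C₀·e^(−kt), t = ln(C₀/C)/k = ln(1.01/0.085)/0.92 = 2.475/0.92 = 2.69 d.
Distance = v·t = 1.0 m/s × 2.324e+05 s = 2.324e+05 m = 232.4 km.

232 km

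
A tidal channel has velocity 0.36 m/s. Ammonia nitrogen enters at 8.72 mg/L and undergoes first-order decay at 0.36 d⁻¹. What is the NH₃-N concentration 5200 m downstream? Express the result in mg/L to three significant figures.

Travel time t = 5200 m / 0.36 m/s = 5200/0.36 = 1.444e+04 s = 0.1672 d.
First-order decay: C = 8.72·exp(−0.36·0.1672) = 8.72·0.9416 = 8.211 mg/L.

8.21 mg/L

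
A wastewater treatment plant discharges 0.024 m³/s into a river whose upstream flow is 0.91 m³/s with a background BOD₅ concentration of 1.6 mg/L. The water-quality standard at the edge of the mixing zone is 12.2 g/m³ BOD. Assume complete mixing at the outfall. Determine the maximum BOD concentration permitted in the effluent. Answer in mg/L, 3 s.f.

414 mg/L

Mass balance: 12.2·0.934 = 0.024·Cₑ + 0.91·1.6.
Cₑ = (11.39 − 1.456) / 0.024 = 414.1 mg/L.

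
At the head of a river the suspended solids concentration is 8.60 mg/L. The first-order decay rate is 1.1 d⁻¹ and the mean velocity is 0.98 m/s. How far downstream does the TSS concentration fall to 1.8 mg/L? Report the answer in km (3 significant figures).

From C = C₀·e^(−kt), t = ln(C₀/C)/k = ln(8.60/1.8)/1.1 = 1.564/1.1 = 1.422 d.
Distance = v·t = 0.98 m/s × 1.228e+05 s = 1.204e+05 m = 120.4 km.

120 km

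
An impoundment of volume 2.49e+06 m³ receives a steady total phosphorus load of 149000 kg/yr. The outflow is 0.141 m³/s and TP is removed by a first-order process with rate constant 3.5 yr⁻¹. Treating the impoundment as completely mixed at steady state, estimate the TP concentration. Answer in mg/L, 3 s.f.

Outflow Q = 0.141 m³/s × 3.156e+07 s/yr = 4.45e+06 m³/yr.
Steady-state CSTR mass balance: W = Q·C + k·V·C, so C = W/(Q + kV).
Q + kV = 4.45e+06 + 3.5·2.49e+06 = 1.316e+07 m³/yr.
C = 149000/1.316e+07 = 0.01132 kg/m³ = 11.32 mg/L.

11.3 mg/L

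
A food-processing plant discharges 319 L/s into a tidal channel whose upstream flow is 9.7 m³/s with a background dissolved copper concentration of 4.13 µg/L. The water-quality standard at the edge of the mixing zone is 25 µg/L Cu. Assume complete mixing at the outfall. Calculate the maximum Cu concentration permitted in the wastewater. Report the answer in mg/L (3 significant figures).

0.660 mg/L

319 L/s = 0.319 m³/s.
4.13 µg/L = 0.00413 mg/L.
25 µg/L = 0.025 mg/L.
Mass balance: 0.025·10.02 = 0.319·Cₑ + 9.7·0.00413.
Cₑ = (0.2505 − 0.04006) / 0.319 = 0.6596 mg/L.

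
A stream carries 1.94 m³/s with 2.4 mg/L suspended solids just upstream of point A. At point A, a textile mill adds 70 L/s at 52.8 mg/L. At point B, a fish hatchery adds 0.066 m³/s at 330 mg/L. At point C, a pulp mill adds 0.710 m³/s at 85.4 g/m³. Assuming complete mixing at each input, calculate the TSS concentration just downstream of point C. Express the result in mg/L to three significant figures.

70 L/s = 0.07 m³/s.
After input A: C = (1.94·2.4 + 0.07·52.8) / 2.01 = 4.155 mg/L.
After input B: C = (2.01·4.155 + 0.066·330) / 2.076 = 14.51 mg/L.
After input C: C = (2.076·14.51 + 0.71·85.4) / 2.786 = 32.58 mg/L.

32.6 mg/L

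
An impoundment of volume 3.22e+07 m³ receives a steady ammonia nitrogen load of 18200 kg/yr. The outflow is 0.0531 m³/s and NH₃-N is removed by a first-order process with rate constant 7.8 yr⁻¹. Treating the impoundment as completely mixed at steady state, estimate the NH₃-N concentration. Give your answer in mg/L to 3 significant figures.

Outflow Q = 0.0531 m³/s × 3.156e+07 s/yr = 1.676e+06 m³/yr.
Steady-state CSTR mass balance: W = Q·C + k·V·C, so C = W/(Q + kV).
Q + kV = 1.676e+06 + 7.8·3.22e+07 = 2.528e+08 m³/yr.
C = 18200/2.528e+08 = 7.198e-05 kg/m³ = 0.07198 mg/L.

0.0720 mg/L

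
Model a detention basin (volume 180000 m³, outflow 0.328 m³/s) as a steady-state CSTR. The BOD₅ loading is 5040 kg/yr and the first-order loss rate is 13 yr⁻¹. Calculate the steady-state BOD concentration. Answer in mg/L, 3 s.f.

0.397 mg/L

Outflow Q = 0.328 m³/s × 3.156e+07 s/yr = 1.035e+07 m³/yr.
Steady-state CSTR mass balance: W = Q·C + k·V·C, so C = W/(Q + kV).
Q + kV = 1.035e+07 + 13·180000 = 1.269e+07 m³/yr.
C = 5040/1.269e+07 = 0.0003971 kg/m³ = 0.3971 mg/L.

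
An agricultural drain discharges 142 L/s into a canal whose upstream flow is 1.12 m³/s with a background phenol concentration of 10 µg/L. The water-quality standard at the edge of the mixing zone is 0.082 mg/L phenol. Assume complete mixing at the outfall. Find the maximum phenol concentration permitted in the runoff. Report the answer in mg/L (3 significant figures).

0.650 mg/L

142 L/s = 0.142 m³/s.
10 µg/L = 0.01 mg/L.
Mass balance: 0.082·1.262 = 0.142·Cₑ + 1.12·0.01.
Cₑ = (0.1035 − 0.0112) / 0.142 = 0.6499 mg/L.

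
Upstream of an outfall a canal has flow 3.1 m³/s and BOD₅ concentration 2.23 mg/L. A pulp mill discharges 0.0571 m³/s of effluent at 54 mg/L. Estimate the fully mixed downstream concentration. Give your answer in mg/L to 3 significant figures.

Conservation of mass across the mixing zone: C = (0.0571·54 + 3.1·2.23) / (0.0571 + 3.1) = 9.996/3.157 = 3.166 mg/L.

3.17 mg/L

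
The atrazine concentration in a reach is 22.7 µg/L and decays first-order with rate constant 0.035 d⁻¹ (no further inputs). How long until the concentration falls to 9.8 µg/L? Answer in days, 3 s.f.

t = ln(C₀/C)/k = ln(22.7/9.8)/0.035 = 0.84/0.035 = 24 d.

24.0 d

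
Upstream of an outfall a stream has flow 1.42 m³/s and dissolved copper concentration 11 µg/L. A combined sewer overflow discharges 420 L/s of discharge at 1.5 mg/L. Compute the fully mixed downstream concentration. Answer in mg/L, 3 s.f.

420 L/s = 0.42 m³/s.
11 µg/L = 0.011 mg/L.
By mass balance at complete mixing, C = (0.42·1.5 + 1.42·0.011) / (0.42 + 1.42) = 0.6456/1.84 = 0.3509 mg/L.

0.351 mg/L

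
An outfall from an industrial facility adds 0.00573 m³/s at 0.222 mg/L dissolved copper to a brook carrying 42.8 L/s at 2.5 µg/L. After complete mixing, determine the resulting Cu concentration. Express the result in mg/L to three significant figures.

42.8 L/s = 0.0428 m³/s.
2.5 µg/L = 0.0025 mg/L.
By mass balance at complete mixing, C = (0.00573·0.222 + 0.0428·0.0025) / (0.00573 + 0.0428) = 0.001379/0.04853 = 0.02842 mg/L.

0.0284 mg/L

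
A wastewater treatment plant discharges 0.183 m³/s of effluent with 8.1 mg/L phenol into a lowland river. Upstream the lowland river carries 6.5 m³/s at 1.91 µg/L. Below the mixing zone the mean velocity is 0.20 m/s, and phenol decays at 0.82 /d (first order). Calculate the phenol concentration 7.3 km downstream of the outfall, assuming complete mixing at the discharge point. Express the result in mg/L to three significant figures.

0.158 mg/L

1.91 µg/L = 0.00191 mg/L.
After complete mixing, C₀ = (0.183·8.1 + 6.5·0.00191) / 6.683 = 0.2237 mg/L.
Travel time t = 7300 m / 0.20 m/s = 3.65e+04 s = 0.4225 d.
C = 0.2237·exp(−0.82·0.4225) = 0.2237·0.7072 = 0.1582 mg/L.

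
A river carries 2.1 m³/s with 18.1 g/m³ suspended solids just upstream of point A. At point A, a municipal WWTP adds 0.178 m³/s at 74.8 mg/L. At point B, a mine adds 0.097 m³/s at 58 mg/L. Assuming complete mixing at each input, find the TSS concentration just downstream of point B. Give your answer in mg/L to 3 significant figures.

24.0 mg/L

After input A: C = (2.1·18.1 + 0.178·74.8) / 2.278 = 22.53 mg/L.
After input B: C = (2.278·22.53 + 0.097·58) / 2.375 = 23.98 mg/L.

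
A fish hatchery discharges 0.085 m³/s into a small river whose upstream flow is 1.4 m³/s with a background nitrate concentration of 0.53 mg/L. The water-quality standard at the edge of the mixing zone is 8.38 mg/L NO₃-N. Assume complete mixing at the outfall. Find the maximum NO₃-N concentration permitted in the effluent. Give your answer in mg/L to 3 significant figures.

Mass balance: 8.38·1.485 = 0.085·Cₑ + 1.4·0.53.
Cₑ = (12.44 − 0.742) / 0.085 = 137.7 mg/L.

138 mg/L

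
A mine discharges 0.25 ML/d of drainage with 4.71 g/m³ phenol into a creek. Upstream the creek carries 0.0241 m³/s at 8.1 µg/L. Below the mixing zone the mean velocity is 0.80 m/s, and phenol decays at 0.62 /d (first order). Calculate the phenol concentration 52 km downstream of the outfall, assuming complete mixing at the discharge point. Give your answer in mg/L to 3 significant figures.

0.321 mg/L

0.25 ML/d = 0.002894 m³/s.
8.1 µg/L = 0.0081 mg/L.
After complete mixing, C₀ = (0.002894·4.71 + 0.0241·0.0081) / 0.02699 = 0.5121 mg/L.
Travel time t = 5.2e+04 m / 0.80 m/s = 6.5e+04 s = 0.7523 d.
C = 0.5121·exp(−0.62·0.7523) = 0.5121·0.6272 = 0.3212 mg/L.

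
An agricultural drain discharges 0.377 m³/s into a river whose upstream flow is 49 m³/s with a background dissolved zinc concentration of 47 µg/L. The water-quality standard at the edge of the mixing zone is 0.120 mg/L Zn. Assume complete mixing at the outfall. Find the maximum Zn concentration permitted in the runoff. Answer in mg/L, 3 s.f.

47 µg/L = 0.047 mg/L.
Mass balance: 0.12·49.38 = 0.377·Cₑ + 49·0.047.
Cₑ = (5.925 − 2.303) / 0.377 = 9.608 mg/L.

9.61 mg/L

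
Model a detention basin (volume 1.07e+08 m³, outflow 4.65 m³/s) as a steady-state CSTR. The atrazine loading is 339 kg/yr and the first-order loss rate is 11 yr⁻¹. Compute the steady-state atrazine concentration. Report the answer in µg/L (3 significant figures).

Outflow Q = 4.65 m³/s × 3.156e+07 s/yr = 1.467e+08 m³/yr.
Steady-state CSTR mass balance: W = Q·C + k·V·C, so C = W/(Q + kV).
Q + kV = 1.467e+08 + 11·1.07e+08 = 1.324e+09 m³/yr.
C = 339/1.324e+09 = 2.561e-07 kg/m³ = 0.0002561 mg/L = 0.2561 µg/L.

0.256 µg/L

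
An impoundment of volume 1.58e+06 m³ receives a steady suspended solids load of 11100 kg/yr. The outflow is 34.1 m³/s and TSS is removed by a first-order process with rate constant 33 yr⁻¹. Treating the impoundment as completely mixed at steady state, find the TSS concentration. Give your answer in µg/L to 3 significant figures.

9.84 µg/L

Outflow Q = 34.1 m³/s × 3.156e+07 s/yr = 1.076e+09 m³/yr.
Steady-state CSTR mass balance: W = Q·C + k·V·C, so C = W/(Q + kV).
Q + kV = 1.076e+09 + 33·1.58e+06 = 1.128e+09 m³/yr.
C = 11100/1.128e+09 = 9.838e-06 kg/m³ = 0.009838 mg/L = 9.838 µg/L.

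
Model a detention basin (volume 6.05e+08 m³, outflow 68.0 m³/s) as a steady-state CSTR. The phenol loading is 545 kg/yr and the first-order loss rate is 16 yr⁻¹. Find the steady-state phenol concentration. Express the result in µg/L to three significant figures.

0.0461 µg/L

Outflow Q = 68.0 m³/s × 3.156e+07 s/yr = 2.146e+09 m³/yr.
Steady-state CSTR mass balance: W = Q·C + k·V·C, so C = W/(Q + kV).
Q + kV = 2.146e+09 + 16·6.05e+08 = 1.183e+10 m³/yr.
C = 545/1.183e+10 = 4.609e-08 kg/m³ = 4.609e-05 mg/L = 0.04609 µg/L.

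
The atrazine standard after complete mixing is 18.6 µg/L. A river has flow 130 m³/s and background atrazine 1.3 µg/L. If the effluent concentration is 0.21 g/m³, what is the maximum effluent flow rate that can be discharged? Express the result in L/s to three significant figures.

11800 L/s

1.3 µg/L = 0.0013 mg/L.
18.6 µg/L = 0.0186 mg/L.
Mass balance at complete mixing: C_std·(Q_w + Q_r) = Q_w·C_e + Q_r·C_b.
Rearranging, Q_w = Q_r·(C_std − C_b)/(C_e − C_std) = 130·(0.0186 − 0.0013) / (0.21 − 0.0186) = 11.75 m³/s.
= 1.175e+04 L/s.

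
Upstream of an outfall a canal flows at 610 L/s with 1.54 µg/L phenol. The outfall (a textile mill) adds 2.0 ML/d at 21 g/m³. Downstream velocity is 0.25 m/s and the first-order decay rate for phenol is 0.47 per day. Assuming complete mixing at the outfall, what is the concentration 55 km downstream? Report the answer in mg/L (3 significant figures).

0.232 mg/L

2.0 ML/d = 0.02315 m³/s.
610 L/s = 0.61 m³/s.
1.54 µg/L = 0.00154 mg/L.
After complete mixing, C₀ = (0.02315·21 + 0.61·0.00154) / 0.6331 = 0.7693 mg/L.
Travel time t = 5.5e+04 m / 0.25 m/s = 2.2e+05 s = 2.546 d.
C = 0.7693·exp(−0.47·2.546) = 0.7693·0.3022 = 0.2324 mg/L.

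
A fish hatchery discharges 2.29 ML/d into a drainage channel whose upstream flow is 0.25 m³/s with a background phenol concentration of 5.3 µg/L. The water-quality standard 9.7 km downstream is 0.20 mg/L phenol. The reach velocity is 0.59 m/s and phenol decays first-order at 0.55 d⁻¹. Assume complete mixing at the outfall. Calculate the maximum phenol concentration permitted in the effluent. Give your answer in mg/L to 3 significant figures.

2.27 mg/L

2.29 ML/d = 0.0265 m³/s.
5.3 µg/L = 0.0053 mg/L.
Travel time to the compliance point: t = 9700/0.59 = 1.644e+04 s = 0.1903 d; decay factor exp(−0.55·0.1903) = 0.9006.
So the concentration just after mixing may be at most 0.2/0.9006 = 0.2221 mg/L.
Mass balance: 0.2221·0.2765 = 0.0265·Cₑ + 0.25·0.0053.
Cₑ = (0.0614 − 0.001325) / 0.0265 = 2.267 mg/L.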